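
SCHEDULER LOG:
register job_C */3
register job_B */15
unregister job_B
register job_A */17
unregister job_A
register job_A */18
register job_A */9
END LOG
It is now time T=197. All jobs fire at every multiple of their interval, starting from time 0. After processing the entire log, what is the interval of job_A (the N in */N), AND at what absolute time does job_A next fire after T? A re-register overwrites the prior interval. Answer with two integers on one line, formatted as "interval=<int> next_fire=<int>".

Answer: interval=9 next_fire=198

Derivation:
Op 1: register job_C */3 -> active={job_C:*/3}
Op 2: register job_B */15 -> active={job_B:*/15, job_C:*/3}
Op 3: unregister job_B -> active={job_C:*/3}
Op 4: register job_A */17 -> active={job_A:*/17, job_C:*/3}
Op 5: unregister job_A -> active={job_C:*/3}
Op 6: register job_A */18 -> active={job_A:*/18, job_C:*/3}
Op 7: register job_A */9 -> active={job_A:*/9, job_C:*/3}
Final interval of job_A = 9
Next fire of job_A after T=197: (197//9+1)*9 = 198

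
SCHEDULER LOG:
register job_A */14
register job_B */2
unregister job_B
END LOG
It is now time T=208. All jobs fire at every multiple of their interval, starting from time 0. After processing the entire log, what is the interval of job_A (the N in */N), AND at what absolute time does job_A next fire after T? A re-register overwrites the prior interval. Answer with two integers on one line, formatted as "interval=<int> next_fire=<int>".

Answer: interval=14 next_fire=210

Derivation:
Op 1: register job_A */14 -> active={job_A:*/14}
Op 2: register job_B */2 -> active={job_A:*/14, job_B:*/2}
Op 3: unregister job_B -> active={job_A:*/14}
Final interval of job_A = 14
Next fire of job_A after T=208: (208//14+1)*14 = 210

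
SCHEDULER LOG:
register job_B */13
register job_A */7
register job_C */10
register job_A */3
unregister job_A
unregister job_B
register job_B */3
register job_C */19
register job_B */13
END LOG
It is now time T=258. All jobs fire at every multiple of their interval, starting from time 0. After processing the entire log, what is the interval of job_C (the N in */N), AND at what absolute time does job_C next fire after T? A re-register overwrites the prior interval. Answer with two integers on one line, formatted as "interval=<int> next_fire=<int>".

Op 1: register job_B */13 -> active={job_B:*/13}
Op 2: register job_A */7 -> active={job_A:*/7, job_B:*/13}
Op 3: register job_C */10 -> active={job_A:*/7, job_B:*/13, job_C:*/10}
Op 4: register job_A */3 -> active={job_A:*/3, job_B:*/13, job_C:*/10}
Op 5: unregister job_A -> active={job_B:*/13, job_C:*/10}
Op 6: unregister job_B -> active={job_C:*/10}
Op 7: register job_B */3 -> active={job_B:*/3, job_C:*/10}
Op 8: register job_C */19 -> active={job_B:*/3, job_C:*/19}
Op 9: register job_B */13 -> active={job_B:*/13, job_C:*/19}
Final interval of job_C = 19
Next fire of job_C after T=258: (258//19+1)*19 = 266

Answer: interval=19 next_fire=266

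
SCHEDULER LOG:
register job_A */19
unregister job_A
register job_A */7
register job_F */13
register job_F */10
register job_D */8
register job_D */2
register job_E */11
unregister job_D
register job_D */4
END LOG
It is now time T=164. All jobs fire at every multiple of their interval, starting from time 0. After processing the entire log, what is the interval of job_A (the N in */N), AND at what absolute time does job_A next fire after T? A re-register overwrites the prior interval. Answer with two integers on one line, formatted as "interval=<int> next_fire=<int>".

Answer: interval=7 next_fire=168

Derivation:
Op 1: register job_A */19 -> active={job_A:*/19}
Op 2: unregister job_A -> active={}
Op 3: register job_A */7 -> active={job_A:*/7}
Op 4: register job_F */13 -> active={job_A:*/7, job_F:*/13}
Op 5: register job_F */10 -> active={job_A:*/7, job_F:*/10}
Op 6: register job_D */8 -> active={job_A:*/7, job_D:*/8, job_F:*/10}
Op 7: register job_D */2 -> active={job_A:*/7, job_D:*/2, job_F:*/10}
Op 8: register job_E */11 -> active={job_A:*/7, job_D:*/2, job_E:*/11, job_F:*/10}
Op 9: unregister job_D -> active={job_A:*/7, job_E:*/11, job_F:*/10}
Op 10: register job_D */4 -> active={job_A:*/7, job_D:*/4, job_E:*/11, job_F:*/10}
Final interval of job_A = 7
Next fire of job_A after T=164: (164//7+1)*7 = 168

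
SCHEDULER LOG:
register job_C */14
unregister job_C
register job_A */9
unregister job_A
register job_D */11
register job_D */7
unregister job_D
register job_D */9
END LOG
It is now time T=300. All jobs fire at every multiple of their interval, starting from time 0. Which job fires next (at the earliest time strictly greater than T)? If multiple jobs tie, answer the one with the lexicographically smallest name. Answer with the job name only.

Answer: job_D

Derivation:
Op 1: register job_C */14 -> active={job_C:*/14}
Op 2: unregister job_C -> active={}
Op 3: register job_A */9 -> active={job_A:*/9}
Op 4: unregister job_A -> active={}
Op 5: register job_D */11 -> active={job_D:*/11}
Op 6: register job_D */7 -> active={job_D:*/7}
Op 7: unregister job_D -> active={}
Op 8: register job_D */9 -> active={job_D:*/9}
  job_D: interval 9, next fire after T=300 is 306
Earliest = 306, winner (lex tiebreak) = job_D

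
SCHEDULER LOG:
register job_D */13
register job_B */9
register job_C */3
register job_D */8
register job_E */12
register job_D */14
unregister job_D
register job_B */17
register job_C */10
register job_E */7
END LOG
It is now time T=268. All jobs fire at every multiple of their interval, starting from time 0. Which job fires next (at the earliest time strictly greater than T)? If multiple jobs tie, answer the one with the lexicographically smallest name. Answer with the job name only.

Op 1: register job_D */13 -> active={job_D:*/13}
Op 2: register job_B */9 -> active={job_B:*/9, job_D:*/13}
Op 3: register job_C */3 -> active={job_B:*/9, job_C:*/3, job_D:*/13}
Op 4: register job_D */8 -> active={job_B:*/9, job_C:*/3, job_D:*/8}
Op 5: register job_E */12 -> active={job_B:*/9, job_C:*/3, job_D:*/8, job_E:*/12}
Op 6: register job_D */14 -> active={job_B:*/9, job_C:*/3, job_D:*/14, job_E:*/12}
Op 7: unregister job_D -> active={job_B:*/9, job_C:*/3, job_E:*/12}
Op 8: register job_B */17 -> active={job_B:*/17, job_C:*/3, job_E:*/12}
Op 9: register job_C */10 -> active={job_B:*/17, job_C:*/10, job_E:*/12}
Op 10: register job_E */7 -> active={job_B:*/17, job_C:*/10, job_E:*/7}
  job_B: interval 17, next fire after T=268 is 272
  job_C: interval 10, next fire after T=268 is 270
  job_E: interval 7, next fire after T=268 is 273
Earliest = 270, winner (lex tiebreak) = job_C

Answer: job_C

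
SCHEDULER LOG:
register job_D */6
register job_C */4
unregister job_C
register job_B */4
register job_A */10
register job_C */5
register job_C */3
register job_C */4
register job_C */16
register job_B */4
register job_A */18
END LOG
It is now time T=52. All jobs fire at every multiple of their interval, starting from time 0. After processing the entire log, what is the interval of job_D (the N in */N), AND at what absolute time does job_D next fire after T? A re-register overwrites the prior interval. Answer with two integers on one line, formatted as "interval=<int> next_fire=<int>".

Answer: interval=6 next_fire=54

Derivation:
Op 1: register job_D */6 -> active={job_D:*/6}
Op 2: register job_C */4 -> active={job_C:*/4, job_D:*/6}
Op 3: unregister job_C -> active={job_D:*/6}
Op 4: register job_B */4 -> active={job_B:*/4, job_D:*/6}
Op 5: register job_A */10 -> active={job_A:*/10, job_B:*/4, job_D:*/6}
Op 6: register job_C */5 -> active={job_A:*/10, job_B:*/4, job_C:*/5, job_D:*/6}
Op 7: register job_C */3 -> active={job_A:*/10, job_B:*/4, job_C:*/3, job_D:*/6}
Op 8: register job_C */4 -> active={job_A:*/10, job_B:*/4, job_C:*/4, job_D:*/6}
Op 9: register job_C */16 -> active={job_A:*/10, job_B:*/4, job_C:*/16, job_D:*/6}
Op 10: register job_B */4 -> active={job_A:*/10, job_B:*/4, job_C:*/16, job_D:*/6}
Op 11: register job_A */18 -> active={job_A:*/18, job_B:*/4, job_C:*/16, job_D:*/6}
Final interval of job_D = 6
Next fire of job_D after T=52: (52//6+1)*6 = 54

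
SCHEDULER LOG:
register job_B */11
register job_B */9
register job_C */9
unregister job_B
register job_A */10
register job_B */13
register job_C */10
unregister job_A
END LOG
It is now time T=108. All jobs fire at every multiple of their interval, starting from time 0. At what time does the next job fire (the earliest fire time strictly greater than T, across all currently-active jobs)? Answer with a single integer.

Op 1: register job_B */11 -> active={job_B:*/11}
Op 2: register job_B */9 -> active={job_B:*/9}
Op 3: register job_C */9 -> active={job_B:*/9, job_C:*/9}
Op 4: unregister job_B -> active={job_C:*/9}
Op 5: register job_A */10 -> active={job_A:*/10, job_C:*/9}
Op 6: register job_B */13 -> active={job_A:*/10, job_B:*/13, job_C:*/9}
Op 7: register job_C */10 -> active={job_A:*/10, job_B:*/13, job_C:*/10}
Op 8: unregister job_A -> active={job_B:*/13, job_C:*/10}
  job_B: interval 13, next fire after T=108 is 117
  job_C: interval 10, next fire after T=108 is 110
Earliest fire time = 110 (job job_C)

Answer: 110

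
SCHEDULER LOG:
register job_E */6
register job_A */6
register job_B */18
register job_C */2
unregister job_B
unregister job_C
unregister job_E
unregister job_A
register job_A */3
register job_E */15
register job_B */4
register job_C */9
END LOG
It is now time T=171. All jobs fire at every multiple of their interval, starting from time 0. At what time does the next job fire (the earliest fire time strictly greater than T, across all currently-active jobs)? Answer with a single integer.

Answer: 172

Derivation:
Op 1: register job_E */6 -> active={job_E:*/6}
Op 2: register job_A */6 -> active={job_A:*/6, job_E:*/6}
Op 3: register job_B */18 -> active={job_A:*/6, job_B:*/18, job_E:*/6}
Op 4: register job_C */2 -> active={job_A:*/6, job_B:*/18, job_C:*/2, job_E:*/6}
Op 5: unregister job_B -> active={job_A:*/6, job_C:*/2, job_E:*/6}
Op 6: unregister job_C -> active={job_A:*/6, job_E:*/6}
Op 7: unregister job_E -> active={job_A:*/6}
Op 8: unregister job_A -> active={}
Op 9: register job_A */3 -> active={job_A:*/3}
Op 10: register job_E */15 -> active={job_A:*/3, job_E:*/15}
Op 11: register job_B */4 -> active={job_A:*/3, job_B:*/4, job_E:*/15}
Op 12: register job_C */9 -> active={job_A:*/3, job_B:*/4, job_C:*/9, job_E:*/15}
  job_A: interval 3, next fire after T=171 is 174
  job_B: interval 4, next fire after T=171 is 172
  job_C: interval 9, next fire after T=171 is 180
  job_E: interval 15, next fire after T=171 is 180
Earliest fire time = 172 (job job_B)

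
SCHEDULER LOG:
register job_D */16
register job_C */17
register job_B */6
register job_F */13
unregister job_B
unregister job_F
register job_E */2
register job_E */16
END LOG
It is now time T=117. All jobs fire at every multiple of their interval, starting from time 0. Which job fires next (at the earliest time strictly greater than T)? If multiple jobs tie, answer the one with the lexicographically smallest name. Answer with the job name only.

Op 1: register job_D */16 -> active={job_D:*/16}
Op 2: register job_C */17 -> active={job_C:*/17, job_D:*/16}
Op 3: register job_B */6 -> active={job_B:*/6, job_C:*/17, job_D:*/16}
Op 4: register job_F */13 -> active={job_B:*/6, job_C:*/17, job_D:*/16, job_F:*/13}
Op 5: unregister job_B -> active={job_C:*/17, job_D:*/16, job_F:*/13}
Op 6: unregister job_F -> active={job_C:*/17, job_D:*/16}
Op 7: register job_E */2 -> active={job_C:*/17, job_D:*/16, job_E:*/2}
Op 8: register job_E */16 -> active={job_C:*/17, job_D:*/16, job_E:*/16}
  job_C: interval 17, next fire after T=117 is 119
  job_D: interval 16, next fire after T=117 is 128
  job_E: interval 16, next fire after T=117 is 128
Earliest = 119, winner (lex tiebreak) = job_C

Answer: job_C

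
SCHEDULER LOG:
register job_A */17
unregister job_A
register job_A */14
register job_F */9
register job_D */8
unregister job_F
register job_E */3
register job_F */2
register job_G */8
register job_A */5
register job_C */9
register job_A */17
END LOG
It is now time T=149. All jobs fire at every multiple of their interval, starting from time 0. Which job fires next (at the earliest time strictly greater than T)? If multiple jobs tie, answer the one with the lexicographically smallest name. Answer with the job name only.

Answer: job_E

Derivation:
Op 1: register job_A */17 -> active={job_A:*/17}
Op 2: unregister job_A -> active={}
Op 3: register job_A */14 -> active={job_A:*/14}
Op 4: register job_F */9 -> active={job_A:*/14, job_F:*/9}
Op 5: register job_D */8 -> active={job_A:*/14, job_D:*/8, job_F:*/9}
Op 6: unregister job_F -> active={job_A:*/14, job_D:*/8}
Op 7: register job_E */3 -> active={job_A:*/14, job_D:*/8, job_E:*/3}
Op 8: register job_F */2 -> active={job_A:*/14, job_D:*/8, job_E:*/3, job_F:*/2}
Op 9: register job_G */8 -> active={job_A:*/14, job_D:*/8, job_E:*/3, job_F:*/2, job_G:*/8}
Op 10: register job_A */5 -> active={job_A:*/5, job_D:*/8, job_E:*/3, job_F:*/2, job_G:*/8}
Op 11: register job_C */9 -> active={job_A:*/5, job_C:*/9, job_D:*/8, job_E:*/3, job_F:*/2, job_G:*/8}
Op 12: register job_A */17 -> active={job_A:*/17, job_C:*/9, job_D:*/8, job_E:*/3, job_F:*/2, job_G:*/8}
  job_A: interval 17, next fire after T=149 is 153
  job_C: interval 9, next fire after T=149 is 153
  job_D: interval 8, next fire after T=149 is 152
  job_E: interval 3, next fire after T=149 is 150
  job_F: interval 2, next fire after T=149 is 150
  job_G: interval 8, next fire after T=149 is 152
Earliest = 150, winner (lex tiebreak) = job_E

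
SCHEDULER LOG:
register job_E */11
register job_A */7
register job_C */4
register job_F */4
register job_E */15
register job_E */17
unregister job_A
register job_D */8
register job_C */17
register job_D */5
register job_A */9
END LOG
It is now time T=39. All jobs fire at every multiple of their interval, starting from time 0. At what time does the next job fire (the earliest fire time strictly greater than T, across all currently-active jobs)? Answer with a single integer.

Answer: 40

Derivation:
Op 1: register job_E */11 -> active={job_E:*/11}
Op 2: register job_A */7 -> active={job_A:*/7, job_E:*/11}
Op 3: register job_C */4 -> active={job_A:*/7, job_C:*/4, job_E:*/11}
Op 4: register job_F */4 -> active={job_A:*/7, job_C:*/4, job_E:*/11, job_F:*/4}
Op 5: register job_E */15 -> active={job_A:*/7, job_C:*/4, job_E:*/15, job_F:*/4}
Op 6: register job_E */17 -> active={job_A:*/7, job_C:*/4, job_E:*/17, job_F:*/4}
Op 7: unregister job_A -> active={job_C:*/4, job_E:*/17, job_F:*/4}
Op 8: register job_D */8 -> active={job_C:*/4, job_D:*/8, job_E:*/17, job_F:*/4}
Op 9: register job_C */17 -> active={job_C:*/17, job_D:*/8, job_E:*/17, job_F:*/4}
Op 10: register job_D */5 -> active={job_C:*/17, job_D:*/5, job_E:*/17, job_F:*/4}
Op 11: register job_A */9 -> active={job_A:*/9, job_C:*/17, job_D:*/5, job_E:*/17, job_F:*/4}
  job_A: interval 9, next fire after T=39 is 45
  job_C: interval 17, next fire after T=39 is 51
  job_D: interval 5, next fire after T=39 is 40
  job_E: interval 17, next fire after T=39 is 51
  job_F: interval 4, next fire after T=39 is 40
Earliest fire time = 40 (job job_D)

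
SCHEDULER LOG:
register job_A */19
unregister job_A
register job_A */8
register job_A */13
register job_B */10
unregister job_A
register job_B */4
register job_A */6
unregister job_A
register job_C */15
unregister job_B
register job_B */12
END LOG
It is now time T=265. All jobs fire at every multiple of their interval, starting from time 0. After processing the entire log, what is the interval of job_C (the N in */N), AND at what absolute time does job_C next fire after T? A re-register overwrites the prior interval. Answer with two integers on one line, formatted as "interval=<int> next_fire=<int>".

Answer: interval=15 next_fire=270

Derivation:
Op 1: register job_A */19 -> active={job_A:*/19}
Op 2: unregister job_A -> active={}
Op 3: register job_A */8 -> active={job_A:*/8}
Op 4: register job_A */13 -> active={job_A:*/13}
Op 5: register job_B */10 -> active={job_A:*/13, job_B:*/10}
Op 6: unregister job_A -> active={job_B:*/10}
Op 7: register job_B */4 -> active={job_B:*/4}
Op 8: register job_A */6 -> active={job_A:*/6, job_B:*/4}
Op 9: unregister job_A -> active={job_B:*/4}
Op 10: register job_C */15 -> active={job_B:*/4, job_C:*/15}
Op 11: unregister job_B -> active={job_C:*/15}
Op 12: register job_B */12 -> active={job_B:*/12, job_C:*/15}
Final interval of job_C = 15
Next fire of job_C after T=265: (265//15+1)*15 = 270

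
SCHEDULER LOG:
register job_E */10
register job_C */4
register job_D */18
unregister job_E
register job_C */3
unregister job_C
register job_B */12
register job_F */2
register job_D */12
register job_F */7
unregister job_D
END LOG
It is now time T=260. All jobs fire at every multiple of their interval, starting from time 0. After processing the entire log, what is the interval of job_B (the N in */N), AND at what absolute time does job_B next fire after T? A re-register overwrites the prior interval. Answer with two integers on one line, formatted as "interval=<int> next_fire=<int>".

Op 1: register job_E */10 -> active={job_E:*/10}
Op 2: register job_C */4 -> active={job_C:*/4, job_E:*/10}
Op 3: register job_D */18 -> active={job_C:*/4, job_D:*/18, job_E:*/10}
Op 4: unregister job_E -> active={job_C:*/4, job_D:*/18}
Op 5: register job_C */3 -> active={job_C:*/3, job_D:*/18}
Op 6: unregister job_C -> active={job_D:*/18}
Op 7: register job_B */12 -> active={job_B:*/12, job_D:*/18}
Op 8: register job_F */2 -> active={job_B:*/12, job_D:*/18, job_F:*/2}
Op 9: register job_D */12 -> active={job_B:*/12, job_D:*/12, job_F:*/2}
Op 10: register job_F */7 -> active={job_B:*/12, job_D:*/12, job_F:*/7}
Op 11: unregister job_D -> active={job_B:*/12, job_F:*/7}
Final interval of job_B = 12
Next fire of job_B after T=260: (260//12+1)*12 = 264

Answer: interval=12 next_fire=264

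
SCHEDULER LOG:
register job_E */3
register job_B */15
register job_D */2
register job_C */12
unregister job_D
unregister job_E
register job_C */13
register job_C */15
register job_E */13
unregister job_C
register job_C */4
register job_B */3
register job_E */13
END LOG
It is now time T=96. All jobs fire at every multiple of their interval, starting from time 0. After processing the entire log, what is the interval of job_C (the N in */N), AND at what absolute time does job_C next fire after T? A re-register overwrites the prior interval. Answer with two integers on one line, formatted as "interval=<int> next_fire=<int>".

Answer: interval=4 next_fire=100

Derivation:
Op 1: register job_E */3 -> active={job_E:*/3}
Op 2: register job_B */15 -> active={job_B:*/15, job_E:*/3}
Op 3: register job_D */2 -> active={job_B:*/15, job_D:*/2, job_E:*/3}
Op 4: register job_C */12 -> active={job_B:*/15, job_C:*/12, job_D:*/2, job_E:*/3}
Op 5: unregister job_D -> active={job_B:*/15, job_C:*/12, job_E:*/3}
Op 6: unregister job_E -> active={job_B:*/15, job_C:*/12}
Op 7: register job_C */13 -> active={job_B:*/15, job_C:*/13}
Op 8: register job_C */15 -> active={job_B:*/15, job_C:*/15}
Op 9: register job_E */13 -> active={job_B:*/15, job_C:*/15, job_E:*/13}
Op 10: unregister job_C -> active={job_B:*/15, job_E:*/13}
Op 11: register job_C */4 -> active={job_B:*/15, job_C:*/4, job_E:*/13}
Op 12: register job_B */3 -> active={job_B:*/3, job_C:*/4, job_E:*/13}
Op 13: register job_E */13 -> active={job_B:*/3, job_C:*/4, job_E:*/13}
Final interval of job_C = 4
Next fire of job_C after T=96: (96//4+1)*4 = 100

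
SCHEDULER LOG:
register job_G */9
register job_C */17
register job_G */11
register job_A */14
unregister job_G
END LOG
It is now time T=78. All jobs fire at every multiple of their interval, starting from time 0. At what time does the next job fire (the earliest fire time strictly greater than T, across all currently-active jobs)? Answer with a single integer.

Answer: 84

Derivation:
Op 1: register job_G */9 -> active={job_G:*/9}
Op 2: register job_C */17 -> active={job_C:*/17, job_G:*/9}
Op 3: register job_G */11 -> active={job_C:*/17, job_G:*/11}
Op 4: register job_A */14 -> active={job_A:*/14, job_C:*/17, job_G:*/11}
Op 5: unregister job_G -> active={job_A:*/14, job_C:*/17}
  job_A: interval 14, next fire after T=78 is 84
  job_C: interval 17, next fire after T=78 is 85
Earliest fire time = 84 (job job_A)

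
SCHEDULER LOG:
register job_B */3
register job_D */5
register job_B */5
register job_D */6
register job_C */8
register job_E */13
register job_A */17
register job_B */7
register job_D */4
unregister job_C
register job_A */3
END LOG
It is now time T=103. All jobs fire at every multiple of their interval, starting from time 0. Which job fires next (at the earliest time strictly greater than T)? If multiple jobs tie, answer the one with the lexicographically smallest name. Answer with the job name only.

Answer: job_D

Derivation:
Op 1: register job_B */3 -> active={job_B:*/3}
Op 2: register job_D */5 -> active={job_B:*/3, job_D:*/5}
Op 3: register job_B */5 -> active={job_B:*/5, job_D:*/5}
Op 4: register job_D */6 -> active={job_B:*/5, job_D:*/6}
Op 5: register job_C */8 -> active={job_B:*/5, job_C:*/8, job_D:*/6}
Op 6: register job_E */13 -> active={job_B:*/5, job_C:*/8, job_D:*/6, job_E:*/13}
Op 7: register job_A */17 -> active={job_A:*/17, job_B:*/5, job_C:*/8, job_D:*/6, job_E:*/13}
Op 8: register job_B */7 -> active={job_A:*/17, job_B:*/7, job_C:*/8, job_D:*/6, job_E:*/13}
Op 9: register job_D */4 -> active={job_A:*/17, job_B:*/7, job_C:*/8, job_D:*/4, job_E:*/13}
Op 10: unregister job_C -> active={job_A:*/17, job_B:*/7, job_D:*/4, job_E:*/13}
Op 11: register job_A */3 -> active={job_A:*/3, job_B:*/7, job_D:*/4, job_E:*/13}
  job_A: interval 3, next fire after T=103 is 105
  job_B: interval 7, next fire after T=103 is 105
  job_D: interval 4, next fire after T=103 is 104
  job_E: interval 13, next fire after T=103 is 104
Earliest = 104, winner (lex tiebreak) = job_D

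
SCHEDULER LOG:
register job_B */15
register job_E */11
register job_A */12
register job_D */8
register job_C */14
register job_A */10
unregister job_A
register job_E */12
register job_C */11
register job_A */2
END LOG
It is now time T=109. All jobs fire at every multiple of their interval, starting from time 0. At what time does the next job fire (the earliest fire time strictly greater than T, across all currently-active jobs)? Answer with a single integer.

Op 1: register job_B */15 -> active={job_B:*/15}
Op 2: register job_E */11 -> active={job_B:*/15, job_E:*/11}
Op 3: register job_A */12 -> active={job_A:*/12, job_B:*/15, job_E:*/11}
Op 4: register job_D */8 -> active={job_A:*/12, job_B:*/15, job_D:*/8, job_E:*/11}
Op 5: register job_C */14 -> active={job_A:*/12, job_B:*/15, job_C:*/14, job_D:*/8, job_E:*/11}
Op 6: register job_A */10 -> active={job_A:*/10, job_B:*/15, job_C:*/14, job_D:*/8, job_E:*/11}
Op 7: unregister job_A -> active={job_B:*/15, job_C:*/14, job_D:*/8, job_E:*/11}
Op 8: register job_E */12 -> active={job_B:*/15, job_C:*/14, job_D:*/8, job_E:*/12}
Op 9: register job_C */11 -> active={job_B:*/15, job_C:*/11, job_D:*/8, job_E:*/12}
Op 10: register job_A */2 -> active={job_A:*/2, job_B:*/15, job_C:*/11, job_D:*/8, job_E:*/12}
  job_A: interval 2, next fire after T=109 is 110
  job_B: interval 15, next fire after T=109 is 120
  job_C: interval 11, next fire after T=109 is 110
  job_D: interval 8, next fire after T=109 is 112
  job_E: interval 12, next fire after T=109 is 120
Earliest fire time = 110 (job job_A)

Answer: 110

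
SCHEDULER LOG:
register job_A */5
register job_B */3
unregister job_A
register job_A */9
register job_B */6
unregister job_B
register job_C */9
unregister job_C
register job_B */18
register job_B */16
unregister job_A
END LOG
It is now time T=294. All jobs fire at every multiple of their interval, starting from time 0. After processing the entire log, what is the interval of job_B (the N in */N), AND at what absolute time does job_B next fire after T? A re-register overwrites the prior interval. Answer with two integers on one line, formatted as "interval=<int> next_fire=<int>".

Answer: interval=16 next_fire=304

Derivation:
Op 1: register job_A */5 -> active={job_A:*/5}
Op 2: register job_B */3 -> active={job_A:*/5, job_B:*/3}
Op 3: unregister job_A -> active={job_B:*/3}
Op 4: register job_A */9 -> active={job_A:*/9, job_B:*/3}
Op 5: register job_B */6 -> active={job_A:*/9, job_B:*/6}
Op 6: unregister job_B -> active={job_A:*/9}
Op 7: register job_C */9 -> active={job_A:*/9, job_C:*/9}
Op 8: unregister job_C -> active={job_A:*/9}
Op 9: register job_B */18 -> active={job_A:*/9, job_B:*/18}
Op 10: register job_B */16 -> active={job_A:*/9, job_B:*/16}
Op 11: unregister job_A -> active={job_B:*/16}
Final interval of job_B = 16
Next fire of job_B after T=294: (294//16+1)*16 = 304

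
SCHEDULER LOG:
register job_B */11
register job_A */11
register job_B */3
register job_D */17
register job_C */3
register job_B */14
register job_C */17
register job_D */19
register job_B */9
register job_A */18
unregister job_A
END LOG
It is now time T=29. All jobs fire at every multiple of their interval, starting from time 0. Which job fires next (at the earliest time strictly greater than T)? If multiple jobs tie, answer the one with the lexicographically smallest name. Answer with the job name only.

Answer: job_C

Derivation:
Op 1: register job_B */11 -> active={job_B:*/11}
Op 2: register job_A */11 -> active={job_A:*/11, job_B:*/11}
Op 3: register job_B */3 -> active={job_A:*/11, job_B:*/3}
Op 4: register job_D */17 -> active={job_A:*/11, job_B:*/3, job_D:*/17}
Op 5: register job_C */3 -> active={job_A:*/11, job_B:*/3, job_C:*/3, job_D:*/17}
Op 6: register job_B */14 -> active={job_A:*/11, job_B:*/14, job_C:*/3, job_D:*/17}
Op 7: register job_C */17 -> active={job_A:*/11, job_B:*/14, job_C:*/17, job_D:*/17}
Op 8: register job_D */19 -> active={job_A:*/11, job_B:*/14, job_C:*/17, job_D:*/19}
Op 9: register job_B */9 -> active={job_A:*/11, job_B:*/9, job_C:*/17, job_D:*/19}
Op 10: register job_A */18 -> active={job_A:*/18, job_B:*/9, job_C:*/17, job_D:*/19}
Op 11: unregister job_A -> active={job_B:*/9, job_C:*/17, job_D:*/19}
  job_B: interval 9, next fire after T=29 is 36
  job_C: interval 17, next fire after T=29 is 34
  job_D: interval 19, next fire after T=29 is 38
Earliest = 34, winner (lex tiebreak) = job_C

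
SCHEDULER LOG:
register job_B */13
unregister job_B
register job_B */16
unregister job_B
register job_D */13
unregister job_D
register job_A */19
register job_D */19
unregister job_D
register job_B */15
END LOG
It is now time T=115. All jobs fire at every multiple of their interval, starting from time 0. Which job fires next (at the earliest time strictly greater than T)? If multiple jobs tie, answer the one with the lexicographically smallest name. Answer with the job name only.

Op 1: register job_B */13 -> active={job_B:*/13}
Op 2: unregister job_B -> active={}
Op 3: register job_B */16 -> active={job_B:*/16}
Op 4: unregister job_B -> active={}
Op 5: register job_D */13 -> active={job_D:*/13}
Op 6: unregister job_D -> active={}
Op 7: register job_A */19 -> active={job_A:*/19}
Op 8: register job_D */19 -> active={job_A:*/19, job_D:*/19}
Op 9: unregister job_D -> active={job_A:*/19}
Op 10: register job_B */15 -> active={job_A:*/19, job_B:*/15}
  job_A: interval 19, next fire after T=115 is 133
  job_B: interval 15, next fire after T=115 is 120
Earliest = 120, winner (lex tiebreak) = job_B

Answer: job_B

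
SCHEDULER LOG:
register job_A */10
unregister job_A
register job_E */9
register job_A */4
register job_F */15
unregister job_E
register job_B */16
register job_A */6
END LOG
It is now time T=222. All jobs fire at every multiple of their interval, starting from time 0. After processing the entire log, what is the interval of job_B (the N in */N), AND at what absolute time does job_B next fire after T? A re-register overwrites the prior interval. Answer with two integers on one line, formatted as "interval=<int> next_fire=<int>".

Answer: interval=16 next_fire=224

Derivation:
Op 1: register job_A */10 -> active={job_A:*/10}
Op 2: unregister job_A -> active={}
Op 3: register job_E */9 -> active={job_E:*/9}
Op 4: register job_A */4 -> active={job_A:*/4, job_E:*/9}
Op 5: register job_F */15 -> active={job_A:*/4, job_E:*/9, job_F:*/15}
Op 6: unregister job_E -> active={job_A:*/4, job_F:*/15}
Op 7: register job_B */16 -> active={job_A:*/4, job_B:*/16, job_F:*/15}
Op 8: register job_A */6 -> active={job_A:*/6, job_B:*/16, job_F:*/15}
Final interval of job_B = 16
Next fire of job_B after T=222: (222//16+1)*16 = 224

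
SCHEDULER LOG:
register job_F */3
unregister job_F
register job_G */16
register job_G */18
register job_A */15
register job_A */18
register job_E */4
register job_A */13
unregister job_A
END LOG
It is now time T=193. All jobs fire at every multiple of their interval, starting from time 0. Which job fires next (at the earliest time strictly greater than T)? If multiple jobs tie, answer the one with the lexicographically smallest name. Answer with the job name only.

Op 1: register job_F */3 -> active={job_F:*/3}
Op 2: unregister job_F -> active={}
Op 3: register job_G */16 -> active={job_G:*/16}
Op 4: register job_G */18 -> active={job_G:*/18}
Op 5: register job_A */15 -> active={job_A:*/15, job_G:*/18}
Op 6: register job_A */18 -> active={job_A:*/18, job_G:*/18}
Op 7: register job_E */4 -> active={job_A:*/18, job_E:*/4, job_G:*/18}
Op 8: register job_A */13 -> active={job_A:*/13, job_E:*/4, job_G:*/18}
Op 9: unregister job_A -> active={job_E:*/4, job_G:*/18}
  job_E: interval 4, next fire after T=193 is 196
  job_G: interval 18, next fire after T=193 is 198
Earliest = 196, winner (lex tiebreak) = job_E

Answer: job_E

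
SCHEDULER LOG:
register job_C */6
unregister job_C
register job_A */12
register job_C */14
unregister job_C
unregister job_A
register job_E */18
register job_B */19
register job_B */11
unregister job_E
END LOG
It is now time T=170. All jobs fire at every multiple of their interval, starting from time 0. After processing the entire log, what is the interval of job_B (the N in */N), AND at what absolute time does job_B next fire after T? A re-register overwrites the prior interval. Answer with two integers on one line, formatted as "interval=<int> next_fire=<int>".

Answer: interval=11 next_fire=176

Derivation:
Op 1: register job_C */6 -> active={job_C:*/6}
Op 2: unregister job_C -> active={}
Op 3: register job_A */12 -> active={job_A:*/12}
Op 4: register job_C */14 -> active={job_A:*/12, job_C:*/14}
Op 5: unregister job_C -> active={job_A:*/12}
Op 6: unregister job_A -> active={}
Op 7: register job_E */18 -> active={job_E:*/18}
Op 8: register job_B */19 -> active={job_B:*/19, job_E:*/18}
Op 9: register job_B */11 -> active={job_B:*/11, job_E:*/18}
Op 10: unregister job_E -> active={job_B:*/11}
Final interval of job_B = 11
Next fire of job_B after T=170: (170//11+1)*11 = 176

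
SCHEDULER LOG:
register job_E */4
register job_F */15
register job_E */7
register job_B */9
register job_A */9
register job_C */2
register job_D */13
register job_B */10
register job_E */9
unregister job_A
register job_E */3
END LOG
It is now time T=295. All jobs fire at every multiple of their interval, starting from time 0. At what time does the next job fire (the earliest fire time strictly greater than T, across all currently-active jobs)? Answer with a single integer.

Answer: 296

Derivation:
Op 1: register job_E */4 -> active={job_E:*/4}
Op 2: register job_F */15 -> active={job_E:*/4, job_F:*/15}
Op 3: register job_E */7 -> active={job_E:*/7, job_F:*/15}
Op 4: register job_B */9 -> active={job_B:*/9, job_E:*/7, job_F:*/15}
Op 5: register job_A */9 -> active={job_A:*/9, job_B:*/9, job_E:*/7, job_F:*/15}
Op 6: register job_C */2 -> active={job_A:*/9, job_B:*/9, job_C:*/2, job_E:*/7, job_F:*/15}
Op 7: register job_D */13 -> active={job_A:*/9, job_B:*/9, job_C:*/2, job_D:*/13, job_E:*/7, job_F:*/15}
Op 8: register job_B */10 -> active={job_A:*/9, job_B:*/10, job_C:*/2, job_D:*/13, job_E:*/7, job_F:*/15}
Op 9: register job_E */9 -> active={job_A:*/9, job_B:*/10, job_C:*/2, job_D:*/13, job_E:*/9, job_F:*/15}
Op 10: unregister job_A -> active={job_B:*/10, job_C:*/2, job_D:*/13, job_E:*/9, job_F:*/15}
Op 11: register job_E */3 -> active={job_B:*/10, job_C:*/2, job_D:*/13, job_E:*/3, job_F:*/15}
  job_B: interval 10, next fire after T=295 is 300
  job_C: interval 2, next fire after T=295 is 296
  job_D: interval 13, next fire after T=295 is 299
  job_E: interval 3, next fire after T=295 is 297
  job_F: interval 15, next fire after T=295 is 300
Earliest fire time = 296 (job job_C)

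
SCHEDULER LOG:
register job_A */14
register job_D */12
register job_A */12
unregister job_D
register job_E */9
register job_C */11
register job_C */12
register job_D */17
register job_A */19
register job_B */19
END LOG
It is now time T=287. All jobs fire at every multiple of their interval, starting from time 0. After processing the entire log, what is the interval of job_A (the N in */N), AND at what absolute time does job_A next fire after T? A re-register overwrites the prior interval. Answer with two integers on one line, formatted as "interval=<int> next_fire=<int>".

Answer: interval=19 next_fire=304

Derivation:
Op 1: register job_A */14 -> active={job_A:*/14}
Op 2: register job_D */12 -> active={job_A:*/14, job_D:*/12}
Op 3: register job_A */12 -> active={job_A:*/12, job_D:*/12}
Op 4: unregister job_D -> active={job_A:*/12}
Op 5: register job_E */9 -> active={job_A:*/12, job_E:*/9}
Op 6: register job_C */11 -> active={job_A:*/12, job_C:*/11, job_E:*/9}
Op 7: register job_C */12 -> active={job_A:*/12, job_C:*/12, job_E:*/9}
Op 8: register job_D */17 -> active={job_A:*/12, job_C:*/12, job_D:*/17, job_E:*/9}
Op 9: register job_A */19 -> active={job_A:*/19, job_C:*/12, job_D:*/17, job_E:*/9}
Op 10: register job_B */19 -> active={job_A:*/19, job_B:*/19, job_C:*/12, job_D:*/17, job_E:*/9}
Final interval of job_A = 19
Next fire of job_A after T=287: (287//19+1)*19 = 304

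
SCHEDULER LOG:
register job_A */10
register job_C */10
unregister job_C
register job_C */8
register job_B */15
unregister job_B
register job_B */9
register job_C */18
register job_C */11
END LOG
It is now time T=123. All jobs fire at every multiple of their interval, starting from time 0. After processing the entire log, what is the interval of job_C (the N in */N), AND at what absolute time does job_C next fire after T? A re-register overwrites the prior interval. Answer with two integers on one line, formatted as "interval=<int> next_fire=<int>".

Answer: interval=11 next_fire=132

Derivation:
Op 1: register job_A */10 -> active={job_A:*/10}
Op 2: register job_C */10 -> active={job_A:*/10, job_C:*/10}
Op 3: unregister job_C -> active={job_A:*/10}
Op 4: register job_C */8 -> active={job_A:*/10, job_C:*/8}
Op 5: register job_B */15 -> active={job_A:*/10, job_B:*/15, job_C:*/8}
Op 6: unregister job_B -> active={job_A:*/10, job_C:*/8}
Op 7: register job_B */9 -> active={job_A:*/10, job_B:*/9, job_C:*/8}
Op 8: register job_C */18 -> active={job_A:*/10, job_B:*/9, job_C:*/18}
Op 9: register job_C */11 -> active={job_A:*/10, job_B:*/9, job_C:*/11}
Final interval of job_C = 11
Next fire of job_C after T=123: (123//11+1)*11 = 132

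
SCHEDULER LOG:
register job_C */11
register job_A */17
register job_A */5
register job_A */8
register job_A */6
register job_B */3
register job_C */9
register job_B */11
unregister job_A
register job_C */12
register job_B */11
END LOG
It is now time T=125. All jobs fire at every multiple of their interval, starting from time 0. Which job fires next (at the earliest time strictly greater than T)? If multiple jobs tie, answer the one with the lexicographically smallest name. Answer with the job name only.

Answer: job_B

Derivation:
Op 1: register job_C */11 -> active={job_C:*/11}
Op 2: register job_A */17 -> active={job_A:*/17, job_C:*/11}
Op 3: register job_A */5 -> active={job_A:*/5, job_C:*/11}
Op 4: register job_A */8 -> active={job_A:*/8, job_C:*/11}
Op 5: register job_A */6 -> active={job_A:*/6, job_C:*/11}
Op 6: register job_B */3 -> active={job_A:*/6, job_B:*/3, job_C:*/11}
Op 7: register job_C */9 -> active={job_A:*/6, job_B:*/3, job_C:*/9}
Op 8: register job_B */11 -> active={job_A:*/6, job_B:*/11, job_C:*/9}
Op 9: unregister job_A -> active={job_B:*/11, job_C:*/9}
Op 10: register job_C */12 -> active={job_B:*/11, job_C:*/12}
Op 11: register job_B */11 -> active={job_B:*/11, job_C:*/12}
  job_B: interval 11, next fire after T=125 is 132
  job_C: interval 12, next fire after T=125 is 132
Earliest = 132, winner (lex tiebreak) = job_B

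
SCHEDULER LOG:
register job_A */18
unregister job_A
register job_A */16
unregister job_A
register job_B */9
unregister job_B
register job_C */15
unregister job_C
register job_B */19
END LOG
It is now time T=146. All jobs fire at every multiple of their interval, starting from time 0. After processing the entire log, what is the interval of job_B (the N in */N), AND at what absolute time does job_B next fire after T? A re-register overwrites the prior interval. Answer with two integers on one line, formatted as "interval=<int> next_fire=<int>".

Op 1: register job_A */18 -> active={job_A:*/18}
Op 2: unregister job_A -> active={}
Op 3: register job_A */16 -> active={job_A:*/16}
Op 4: unregister job_A -> active={}
Op 5: register job_B */9 -> active={job_B:*/9}
Op 6: unregister job_B -> active={}
Op 7: register job_C */15 -> active={job_C:*/15}
Op 8: unregister job_C -> active={}
Op 9: register job_B */19 -> active={job_B:*/19}
Final interval of job_B = 19
Next fire of job_B after T=146: (146//19+1)*19 = 152

Answer: interval=19 next_fire=152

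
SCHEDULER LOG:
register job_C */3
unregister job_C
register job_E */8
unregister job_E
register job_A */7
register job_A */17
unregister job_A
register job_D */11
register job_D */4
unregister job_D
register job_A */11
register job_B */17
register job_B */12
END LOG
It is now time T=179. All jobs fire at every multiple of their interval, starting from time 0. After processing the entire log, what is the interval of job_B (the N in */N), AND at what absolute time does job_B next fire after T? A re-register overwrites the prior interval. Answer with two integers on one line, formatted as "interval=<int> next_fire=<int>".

Op 1: register job_C */3 -> active={job_C:*/3}
Op 2: unregister job_C -> active={}
Op 3: register job_E */8 -> active={job_E:*/8}
Op 4: unregister job_E -> active={}
Op 5: register job_A */7 -> active={job_A:*/7}
Op 6: register job_A */17 -> active={job_A:*/17}
Op 7: unregister job_A -> active={}
Op 8: register job_D */11 -> active={job_D:*/11}
Op 9: register job_D */4 -> active={job_D:*/4}
Op 10: unregister job_D -> active={}
Op 11: register job_A */11 -> active={job_A:*/11}
Op 12: register job_B */17 -> active={job_A:*/11, job_B:*/17}
Op 13: register job_B */12 -> active={job_A:*/11, job_B:*/12}
Final interval of job_B = 12
Next fire of job_B after T=179: (179//12+1)*12 = 180

Answer: interval=12 next_fire=180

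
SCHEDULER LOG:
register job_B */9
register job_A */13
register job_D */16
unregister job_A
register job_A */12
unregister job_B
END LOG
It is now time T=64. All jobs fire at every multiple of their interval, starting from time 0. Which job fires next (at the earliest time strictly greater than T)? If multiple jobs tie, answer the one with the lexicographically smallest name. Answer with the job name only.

Answer: job_A

Derivation:
Op 1: register job_B */9 -> active={job_B:*/9}
Op 2: register job_A */13 -> active={job_A:*/13, job_B:*/9}
Op 3: register job_D */16 -> active={job_A:*/13, job_B:*/9, job_D:*/16}
Op 4: unregister job_A -> active={job_B:*/9, job_D:*/16}
Op 5: register job_A */12 -> active={job_A:*/12, job_B:*/9, job_D:*/16}
Op 6: unregister job_B -> active={job_A:*/12, job_D:*/16}
  job_A: interval 12, next fire after T=64 is 72
  job_D: interval 16, next fire after T=64 is 80
Earliest = 72, winner (lex tiebreak) = job_A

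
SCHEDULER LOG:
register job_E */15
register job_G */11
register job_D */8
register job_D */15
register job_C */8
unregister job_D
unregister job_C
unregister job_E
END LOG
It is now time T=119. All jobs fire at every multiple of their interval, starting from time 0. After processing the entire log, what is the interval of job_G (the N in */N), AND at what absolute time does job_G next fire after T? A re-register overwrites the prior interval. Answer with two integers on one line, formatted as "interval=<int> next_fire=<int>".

Answer: interval=11 next_fire=121

Derivation:
Op 1: register job_E */15 -> active={job_E:*/15}
Op 2: register job_G */11 -> active={job_E:*/15, job_G:*/11}
Op 3: register job_D */8 -> active={job_D:*/8, job_E:*/15, job_G:*/11}
Op 4: register job_D */15 -> active={job_D:*/15, job_E:*/15, job_G:*/11}
Op 5: register job_C */8 -> active={job_C:*/8, job_D:*/15, job_E:*/15, job_G:*/11}
Op 6: unregister job_D -> active={job_C:*/8, job_E:*/15, job_G:*/11}
Op 7: unregister job_C -> active={job_E:*/15, job_G:*/11}
Op 8: unregister job_E -> active={job_G:*/11}
Final interval of job_G = 11
Next fire of job_G after T=119: (119//11+1)*11 = 121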